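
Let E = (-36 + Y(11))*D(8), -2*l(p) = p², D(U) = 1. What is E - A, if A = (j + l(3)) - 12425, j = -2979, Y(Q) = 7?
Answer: 30759/2 ≈ 15380.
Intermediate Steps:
l(p) = -p²/2
A = -30817/2 (A = (-2979 - ½*3²) - 12425 = (-2979 - ½*9) - 12425 = (-2979 - 9/2) - 12425 = -5967/2 - 12425 = -30817/2 ≈ -15409.)
E = -29 (E = (-36 + 7)*1 = -29*1 = -29)
E - A = -29 - 1*(-30817/2) = -29 + 30817/2 = 30759/2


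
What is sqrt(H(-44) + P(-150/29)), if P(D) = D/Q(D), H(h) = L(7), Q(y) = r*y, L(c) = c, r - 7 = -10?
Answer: 2*sqrt(15)/3 ≈ 2.5820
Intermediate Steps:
r = -3 (r = 7 - 10 = -3)
Q(y) = -3*y
H(h) = 7
P(D) = -1/3 (P(D) = D/((-3*D)) = D*(-1/(3*D)) = -1/3)
sqrt(H(-44) + P(-150/29)) = sqrt(7 - 1/3) = sqrt(20/3) = 2*sqrt(15)/3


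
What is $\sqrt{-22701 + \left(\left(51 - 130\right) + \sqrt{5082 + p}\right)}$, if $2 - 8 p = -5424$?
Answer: $\frac{\sqrt{-91120 + 2 \sqrt{23041}}}{2} \approx 150.68 i$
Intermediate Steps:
$p = \frac{2713}{4}$ ($p = \frac{1}{4} - -678 = \frac{1}{4} + 678 = \frac{2713}{4} \approx 678.25$)
$\sqrt{-22701 + \left(\left(51 - 130\right) + \sqrt{5082 + p}\right)} = \sqrt{-22701 + \left(\left(51 - 130\right) + \sqrt{5082 + \frac{2713}{4}}\right)} = \sqrt{-22701 + \left(\left(51 - 130\right) + \sqrt{\frac{23041}{4}}\right)} = \sqrt{-22701 - \left(79 - \frac{\sqrt{23041}}{2}\right)} = \sqrt{-22780 + \frac{\sqrt{23041}}{2}}$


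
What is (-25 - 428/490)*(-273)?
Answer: 247221/35 ≈ 7063.5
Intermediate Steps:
(-25 - 428/490)*(-273) = (-25 - 428*1/490)*(-273) = (-25 - 214/245)*(-273) = -6339/245*(-273) = 247221/35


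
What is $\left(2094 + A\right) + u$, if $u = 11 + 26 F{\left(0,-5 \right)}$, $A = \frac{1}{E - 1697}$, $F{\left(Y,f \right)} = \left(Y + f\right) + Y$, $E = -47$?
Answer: $\frac{3444399}{1744} \approx 1975.0$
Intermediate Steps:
$F{\left(Y,f \right)} = f + 2 Y$
$A = - \frac{1}{1744}$ ($A = \frac{1}{-47 - 1697} = \frac{1}{-1744} = - \frac{1}{1744} \approx -0.00057339$)
$u = -119$ ($u = 11 + 26 \left(-5 + 2 \cdot 0\right) = 11 + 26 \left(-5 + 0\right) = 11 + 26 \left(-5\right) = 11 - 130 = -119$)
$\left(2094 + A\right) + u = \left(2094 - \frac{1}{1744}\right) - 119 = \frac{3651935}{1744} - 119 = \frac{3444399}{1744}$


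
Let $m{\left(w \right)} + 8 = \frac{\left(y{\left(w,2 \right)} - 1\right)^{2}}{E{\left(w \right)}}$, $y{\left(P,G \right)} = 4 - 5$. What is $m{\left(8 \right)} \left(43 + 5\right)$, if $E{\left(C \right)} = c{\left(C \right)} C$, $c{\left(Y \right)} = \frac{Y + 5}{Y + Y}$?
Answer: $- \frac{4608}{13} \approx -354.46$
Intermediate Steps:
$y{\left(P,G \right)} = -1$ ($y{\left(P,G \right)} = 4 - 5 = -1$)
$c{\left(Y \right)} = \frac{5 + Y}{2 Y}$
$E{\left(C \right)} = \frac{5}{2} + \frac{C}{2}$ ($E{\left(C \right)} = \frac{5 + C}{2 C} C = \frac{5}{2} + \frac{C}{2}$)
$m{\left(w \right)} = -8 + \frac{4}{\frac{5}{2} + \frac{w}{2}}$ ($m{\left(w \right)} = -8 + \frac{\left(-1 - 1\right)^{2}}{\frac{5}{2} + \frac{w}{2}} = -8 + \frac{\left(-2\right)^{2}}{\frac{5}{2} + \frac{w}{2}} = -8 + \frac{4}{\frac{5}{2} + \frac{w}{2}}$)
$m{\left(8 \right)} \left(43 + 5\right) = \frac{8 \left(-4 - 8\right)}{5 + 8} \left(43 + 5\right) = \frac{8 \left(-4 - 8\right)}{13} \cdot 48 = 8 \cdot \frac{1}{13} \left(-12\right) 48 = \left(- \frac{96}{13}\right) 48 = - \frac{4608}{13}$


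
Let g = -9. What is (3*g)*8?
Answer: -216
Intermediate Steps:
(3*g)*8 = (3*(-9))*8 = -27*8 = -216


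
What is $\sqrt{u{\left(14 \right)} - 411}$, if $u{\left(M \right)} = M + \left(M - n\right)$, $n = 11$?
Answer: $i \sqrt{394} \approx 19.849 i$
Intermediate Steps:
$u{\left(M \right)} = -11 + 2 M$ ($u{\left(M \right)} = M + \left(M - 11\right) = M + \left(-11 + M\right) = -11 + 2 M$)
$\sqrt{u{\left(14 \right)} - 411} = \sqrt{\left(-11 + 2 \cdot 14\right) - 411} = \sqrt{\left(-11 + 28\right) - 411} = \sqrt{17 - 411} = \sqrt{-394} = i \sqrt{394}$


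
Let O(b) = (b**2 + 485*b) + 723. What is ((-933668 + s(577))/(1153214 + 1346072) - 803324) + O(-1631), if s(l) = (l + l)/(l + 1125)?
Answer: 2268383107427759/2126892386 ≈ 1.0665e+6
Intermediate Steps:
s(l) = 2*l/(1125 + l) (s(l) = (2*l)/(1125 + l) = 2*l/(1125 + l))
O(b) = 723 + b**2 + 485*b
((-933668 + s(577))/(1153214 + 1346072) - 803324) + O(-1631) = ((-933668 + 2*577/(1125 + 577))/(1153214 + 1346072) - 803324) + (723 + (-1631)**2 + 485*(-1631)) = ((-933668 + 2*577/1702)/2499286 - 803324) + (723 + 2660161 - 791035) = ((-933668 + 2*577*(1/1702))*(1/2499286) - 803324) + 1869849 = ((-933668 + 577/851)*(1/2499286) - 803324) + 1869849 = (-794550891/851*1/2499286 - 803324) + 1869849 = (-794550891/2126892386 - 803324) + 1869849 = -1708584493641955/2126892386 + 1869849 = 2268383107427759/2126892386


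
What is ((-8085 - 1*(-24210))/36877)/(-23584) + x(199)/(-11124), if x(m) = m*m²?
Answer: -1713453404452033/2418655634208 ≈ -708.43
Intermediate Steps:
x(m) = m³
((-8085 - 1*(-24210))/36877)/(-23584) + x(199)/(-11124) = ((-8085 - 1*(-24210))/36877)/(-23584) + 199³/(-11124) = ((-8085 + 24210)*(1/36877))*(-1/23584) + 7880599*(-1/11124) = (16125*(1/36877))*(-1/23584) - 7880599/11124 = (16125/36877)*(-1/23584) - 7880599/11124 = -16125/869707168 - 7880599/11124 = -1713453404452033/2418655634208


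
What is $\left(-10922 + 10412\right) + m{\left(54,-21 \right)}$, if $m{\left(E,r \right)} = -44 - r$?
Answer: $-533$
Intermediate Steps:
$\left(-10922 + 10412\right) + m{\left(54,-21 \right)} = \left(-10922 + 10412\right) - 23 = -510 + \left(-44 + 21\right) = -510 - 23 = -533$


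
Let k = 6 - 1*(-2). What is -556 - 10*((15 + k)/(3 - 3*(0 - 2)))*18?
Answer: -1016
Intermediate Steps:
k = 8 (k = 6 + 2 = 8)
-556 - 10*((15 + k)/(3 - 3*(0 - 2)))*18 = -556 - 10*((15 + 8)/(3 - 3*(0 - 2)))*18 = -556 - 10*(23/(3 - 3*(-2)))*18 = -556 - 10*(23/(3 + 6))*18 = -556 - 10*(23/9)*18 = -556 - 230*18/9 = -556 - 1*460 = -556 - 460 = -1016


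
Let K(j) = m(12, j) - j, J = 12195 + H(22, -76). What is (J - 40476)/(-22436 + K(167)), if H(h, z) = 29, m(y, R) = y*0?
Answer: 4036/3229 ≈ 1.2499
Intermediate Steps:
m(y, R) = 0
J = 12224 (J = 12195 + 29 = 12224)
K(j) = -j (K(j) = 0 - j = -j)
(J - 40476)/(-22436 + K(167)) = (12224 - 40476)/(-22436 - 1*167) = -28252/(-22436 - 167) = -28252/(-22603) = -28252*(-1/22603) = 4036/3229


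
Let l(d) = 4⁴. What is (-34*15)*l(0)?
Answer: -130560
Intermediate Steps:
l(d) = 256
(-34*15)*l(0) = -34*15*256 = -510*256 = -130560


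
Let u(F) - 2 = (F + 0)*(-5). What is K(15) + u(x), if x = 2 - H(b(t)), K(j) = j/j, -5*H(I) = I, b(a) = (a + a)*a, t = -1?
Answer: -9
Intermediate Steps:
b(a) = 2*a**2 (b(a) = (2*a)*a = 2*a**2)
H(I) = -I/5
K(j) = 1
x = 12/5 (x = 2 - (-1)*2*(-1)**2/5 = 2 - (-1)*2*1/5 = 2 - (-1)*2/5 = 2 - 1*(-2/5) = 2 + 2/5 = 12/5 ≈ 2.4000)
u(F) = 2 - 5*F (u(F) = 2 + (F + 0)*(-5) = 2 + F*(-5) = 2 - 5*F)
K(15) + u(x) = 1 + (2 - 5*12/5) = 1 + (2 - 12) = 1 - 10 = -9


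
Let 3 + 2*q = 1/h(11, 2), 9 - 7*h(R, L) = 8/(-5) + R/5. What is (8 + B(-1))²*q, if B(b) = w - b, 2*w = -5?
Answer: -2197/48 ≈ -45.771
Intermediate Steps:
w = -5/2 (w = (½)*(-5) = -5/2 ≈ -2.5000)
B(b) = -5/2 - b
h(R, L) = 53/35 - R/35 (h(R, L) = 9/7 - (8/(-5) + R/5)/7 = 9/7 - (8*(-⅕) + R*(⅕))/7 = 9/7 - (-8/5 + R/5)/7 = 9/7 + (8/35 - R/35) = 53/35 - R/35)
q = -13/12 (q = -3/2 + 1/(2*(53/35 - 1/35*11)) = -3/2 + 1/(2*(53/35 - 11/35)) = -3/2 + 1/(2*(6/5)) = -3/2 + (½)*(⅚) = -3/2 + 5/12 = -13/12 ≈ -1.0833)
(8 + B(-1))²*q = (8 + (-5/2 - 1*(-1)))²*(-13/12) = (8 + (-5/2 + 1))²*(-13/12) = (8 - 3/2)²*(-13/12) = (13/2)²*(-13/12) = (169/4)*(-13/12) = -2197/48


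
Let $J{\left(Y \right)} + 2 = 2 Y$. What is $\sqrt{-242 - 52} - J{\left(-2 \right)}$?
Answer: $6 + 7 i \sqrt{6} \approx 6.0 + 17.146 i$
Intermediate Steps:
$J{\left(Y \right)} = -2 + 2 Y$
$\sqrt{-242 - 52} - J{\left(-2 \right)} = \sqrt{-242 - 52} - \left(-2 + 2 \left(-2\right)\right) = \sqrt{-294} - \left(-2 - 4\right) = 7 i \sqrt{6} - -6 = 7 i \sqrt{6} + 6 = 6 + 7 i \sqrt{6}$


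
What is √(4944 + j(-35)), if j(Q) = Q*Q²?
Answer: I*√37931 ≈ 194.76*I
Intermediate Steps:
j(Q) = Q³
√(4944 + j(-35)) = √(4944 + (-35)³) = √(4944 - 42875) = √(-37931) = I*√37931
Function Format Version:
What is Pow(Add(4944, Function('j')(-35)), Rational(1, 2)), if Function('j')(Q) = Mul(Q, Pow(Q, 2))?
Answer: Mul(I, Pow(37931, Rational(1, 2))) ≈ Mul(194.76, I)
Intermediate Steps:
Function('j')(Q) = Pow(Q, 3)
Pow(Add(4944, Function('j')(-35)), Rational(1, 2)) = Pow(Add(4944, Pow(-35, 3)), Rational(1, 2)) = Pow(Add(4944, -42875), Rational(1, 2)) = Pow(-37931, Rational(1, 2)) = Mul(I, Pow(37931, Rational(1, 2)))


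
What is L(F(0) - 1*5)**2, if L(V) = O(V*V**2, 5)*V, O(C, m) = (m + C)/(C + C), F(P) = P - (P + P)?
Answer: 144/25 ≈ 5.7600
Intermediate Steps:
F(P) = -P (F(P) = P - 2*P = -P)
O(C, m) = (C + m)/(2*C) (O(C, m) = (C + m)/((2*C)) = (C + m)*(1/(2*C)) = (C + m)/(2*C))
L(V) = (5 + V**3)/(2*V**2) (L(V) = ((V*V**2 + 5)/(2*((V*V**2))))*V = ((V**3 + 5)/(2*(V**3)))*V = ((5 + V**3)/(2*V**3))*V = (5 + V**3)/(2*V**2))
L(F(0) - 1*5)**2 = ((5 + (-1*0 - 1*5)**3)/(2*(-1*0 - 1*5)**2))**2 = ((5 + (0 - 5)**3)/(2*(0 - 5)**2))**2 = ((1/2)*(5 + (-5)**3)/(-5)**2)**2 = ((1/2)*(1/25)*(5 - 125))**2 = ((1/2)*(1/25)*(-120))**2 = (-12/5)**2 = 144/25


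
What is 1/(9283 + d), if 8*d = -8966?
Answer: 4/32649 ≈ 0.00012252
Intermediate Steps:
d = -4483/4 (d = (⅛)*(-8966) = -4483/4 ≈ -1120.8)
1/(9283 + d) = 1/(9283 - 4483/4) = 1/(32649/4) = 4/32649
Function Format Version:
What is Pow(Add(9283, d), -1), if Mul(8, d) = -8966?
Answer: Rational(4, 32649) ≈ 0.00012252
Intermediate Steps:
d = Rational(-4483, 4) (d = Mul(Rational(1, 8), -8966) = Rational(-4483, 4) ≈ -1120.8)
Pow(Add(9283, d), -1) = Pow(Add(9283, Rational(-4483, 4)), -1) = Pow(Rational(32649, 4), -1) = Rational(4, 32649)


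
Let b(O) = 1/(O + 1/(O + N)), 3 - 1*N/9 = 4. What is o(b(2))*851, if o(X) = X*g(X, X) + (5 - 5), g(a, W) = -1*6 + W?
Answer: -422947/169 ≈ -2502.6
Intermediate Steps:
N = -9 (N = 27 - 9*4 = 27 - 36 = -9)
g(a, W) = -6 + W
b(O) = 1/(O + 1/(-9 + O)) (b(O) = 1/(O + 1/(O - 9)) = 1/(O + 1/(-9 + O)))
o(X) = X*(-6 + X) (o(X) = X*(-6 + X) + (5 - 5) = X*(-6 + X) + 0 = X*(-6 + X))
o(b(2))*851 = (((-9 + 2)/(1 + 2² - 9*2))*(-6 + (-9 + 2)/(1 + 2² - 9*2)))*851 = ((-7/(1 + 4 - 18))*(-6 - 7/(1 + 4 - 18)))*851 = ((-7/(-13))*(-6 - 7/(-13)))*851 = ((-1/13*(-7))*(-6 - 1/13*(-7)))*851 = (7*(-6 + 7/13)/13)*851 = ((7/13)*(-71/13))*851 = -497/169*851 = -422947/169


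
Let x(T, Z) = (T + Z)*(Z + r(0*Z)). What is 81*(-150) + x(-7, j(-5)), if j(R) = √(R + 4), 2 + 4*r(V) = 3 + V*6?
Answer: -48611/4 - 27*I/4 ≈ -12153.0 - 6.75*I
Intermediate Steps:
r(V) = ¼ + 3*V/2 (r(V) = -½ + (3 + V*6)/4 = -½ + (3 + 6*V)/4 = -½ + (¾ + 3*V/2) = ¼ + 3*V/2)
j(R) = √(4 + R)
x(T, Z) = (¼ + Z)*(T + Z) (x(T, Z) = (T + Z)*(Z + (¼ + 3*(0*Z)/2)) = (T + Z)*(Z + (¼ + (3/2)*0)) = (T + Z)*(Z + (¼ + 0)) = (T + Z)*(Z + ¼) = (T + Z)*(¼ + Z) = (¼ + Z)*(T + Z))
81*(-150) + x(-7, j(-5)) = 81*(-150) + ((√(4 - 5))² + (¼)*(-7) + √(4 - 5)/4 - 7*√(4 - 5)) = -12150 + ((√(-1))² - 7/4 + √(-1)/4 - 7*I) = -12150 + (I² - 7/4 + I/4 - 7*I) = -12150 + (-1 - 7/4 + I/4 - 7*I) = -12150 + (-11/4 - 27*I/4) = -48611/4 - 27*I/4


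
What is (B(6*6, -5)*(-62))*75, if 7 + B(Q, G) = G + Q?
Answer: -111600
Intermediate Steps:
B(Q, G) = -7 + G + Q (B(Q, G) = -7 + (G + Q) = -7 + G + Q)
(B(6*6, -5)*(-62))*75 = ((-7 - 5 + 6*6)*(-62))*75 = ((-7 - 5 + 36)*(-62))*75 = (24*(-62))*75 = -1488*75 = -111600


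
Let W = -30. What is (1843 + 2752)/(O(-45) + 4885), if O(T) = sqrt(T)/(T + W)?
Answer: 2805821875/2982903126 + 22975*I*sqrt(5)/2982903126 ≈ 0.94063 + 1.7223e-5*I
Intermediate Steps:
O(T) = sqrt(T)/(-30 + T) (O(T) = sqrt(T)/(T - 30) = sqrt(T)/(-30 + T))
(1843 + 2752)/(O(-45) + 4885) = (1843 + 2752)/(sqrt(-45)/(-30 - 45) + 4885) = 4595/((3*I*sqrt(5))/(-75) + 4885) = 4595/((3*I*sqrt(5))*(-1/75) + 4885) = 4595/(-I*sqrt(5)/25 + 4885) = 4595/(4885 - I*sqrt(5)/25)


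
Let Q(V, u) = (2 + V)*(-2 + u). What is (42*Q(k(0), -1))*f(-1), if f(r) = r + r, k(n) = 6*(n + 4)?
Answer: 6552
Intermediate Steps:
k(n) = 24 + 6*n (k(n) = 6*(4 + n) = 24 + 6*n)
Q(V, u) = (-2 + u)*(2 + V)
f(r) = 2*r
(42*Q(k(0), -1))*f(-1) = (42*(-4 - 2*(24 + 6*0) + 2*(-1) + (24 + 6*0)*(-1)))*(2*(-1)) = (42*(-4 - 2*(24 + 0) - 2 + (24 + 0)*(-1)))*(-2) = (42*(-4 - 2*24 - 2 + 24*(-1)))*(-2) = (42*(-4 - 48 - 2 - 24))*(-2) = (42*(-78))*(-2) = -3276*(-2) = 6552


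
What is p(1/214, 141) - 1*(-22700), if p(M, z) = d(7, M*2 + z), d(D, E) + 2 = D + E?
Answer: 2444523/107 ≈ 22846.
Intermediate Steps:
d(D, E) = -2 + D + E (d(D, E) = -2 + (D + E) = -2 + D + E)
p(M, z) = 5 + z + 2*M (p(M, z) = -2 + 7 + (M*2 + z) = -2 + 7 + (2*M + z) = -2 + 7 + (z + 2*M) = 5 + z + 2*M)
p(1/214, 141) - 1*(-22700) = (5 + 141 + 2/214) - 1*(-22700) = (5 + 141 + 2*(1/214)) + 22700 = (5 + 141 + 1/107) + 22700 = 15623/107 + 22700 = 2444523/107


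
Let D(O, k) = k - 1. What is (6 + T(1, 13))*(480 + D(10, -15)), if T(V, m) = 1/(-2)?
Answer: 2552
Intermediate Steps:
T(V, m) = -1/2
D(O, k) = -1 + k
(6 + T(1, 13))*(480 + D(10, -15)) = (6 - 1/2)*(480 + (-1 - 15)) = 11*(480 - 16)/2 = (11/2)*464 = 2552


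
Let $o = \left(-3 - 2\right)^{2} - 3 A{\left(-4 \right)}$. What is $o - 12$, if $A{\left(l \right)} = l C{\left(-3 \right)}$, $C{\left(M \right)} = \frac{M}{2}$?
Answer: $-5$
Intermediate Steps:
$C{\left(M \right)} = \frac{M}{2}$ ($C{\left(M \right)} = M \frac{1}{2} = \frac{M}{2}$)
$A{\left(l \right)} = - \frac{3 l}{2}$ ($A{\left(l \right)} = l \frac{1}{2} \left(-3\right) = l \left(- \frac{3}{2}\right) = - \frac{3 l}{2}$)
$o = 7$ ($o = \left(-3 - 2\right)^{2} - 3 \left(\left(- \frac{3}{2}\right) \left(-4\right)\right) = \left(-5\right)^{2} - 18 = 25 - 18 = 7$)
$o - 12 = 7 - 12 = -5$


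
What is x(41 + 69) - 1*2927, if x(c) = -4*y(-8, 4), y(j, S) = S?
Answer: -2943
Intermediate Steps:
x(c) = -16 (x(c) = -4*4 = -16)
x(41 + 69) - 1*2927 = -16 - 1*2927 = -16 - 2927 = -2943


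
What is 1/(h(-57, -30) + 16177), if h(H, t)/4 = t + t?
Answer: 1/15937 ≈ 6.2747e-5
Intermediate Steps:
h(H, t) = 8*t (h(H, t) = 4*(t + t) = 4*(2*t) = 8*t)
1/(h(-57, -30) + 16177) = 1/(8*(-30) + 16177) = 1/(-240 + 16177) = 1/15937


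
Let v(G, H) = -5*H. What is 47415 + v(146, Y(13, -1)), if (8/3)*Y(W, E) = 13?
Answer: 379125/8 ≈ 47391.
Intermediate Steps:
Y(W, E) = 39/8 (Y(W, E) = (3/8)*13 = 39/8)
47415 + v(146, Y(13, -1)) = 47415 - 5*39/8 = 47415 - 195/8 = 379125/8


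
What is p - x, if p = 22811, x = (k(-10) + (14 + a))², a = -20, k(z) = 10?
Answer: 22795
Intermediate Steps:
x = 16 (x = (10 + (14 - 20))² = (10 - 6)² = 4² = 16)
p - x = 22811 - 1*16 = 22811 - 16 = 22795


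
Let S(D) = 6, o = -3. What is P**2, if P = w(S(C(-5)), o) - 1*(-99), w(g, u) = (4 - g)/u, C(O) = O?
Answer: 89401/9 ≈ 9933.4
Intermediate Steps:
w(g, u) = (4 - g)/u
P = 299/3 (P = (4 - 1*6)/(-3) - 1*(-99) = -(4 - 6)/3 + 99 = -1/3*(-2) + 99 = 2/3 + 99 = 299/3 ≈ 99.667)
P**2 = (299/3)**2 = 89401/9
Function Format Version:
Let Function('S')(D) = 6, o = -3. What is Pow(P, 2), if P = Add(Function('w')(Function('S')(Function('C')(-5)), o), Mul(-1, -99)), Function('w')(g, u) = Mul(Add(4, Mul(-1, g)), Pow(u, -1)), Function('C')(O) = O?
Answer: Rational(89401, 9) ≈ 9933.4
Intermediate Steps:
Function('w')(g, u) = Mul(Pow(u, -1), Add(4, Mul(-1, g)))
P = Rational(299, 3) (P = Add(Mul(Pow(-3, -1), Add(4, Mul(-1, 6))), Mul(-1, -99)) = Add(Mul(Rational(-1, 3), Add(4, -6)), 99) = Add(Mul(Rational(-1, 3), -2), 99) = Add(Rational(2, 3), 99) = Rational(299, 3) ≈ 99.667)
Pow(P, 2) = Pow(Rational(299, 3), 2) = Rational(89401, 9)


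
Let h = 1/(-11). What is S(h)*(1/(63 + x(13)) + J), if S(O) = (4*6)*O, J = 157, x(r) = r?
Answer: -71598/209 ≈ -342.57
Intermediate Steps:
h = -1/11 (h = 1*(-1/11) = -1/11 ≈ -0.090909)
S(O) = 24*O
S(h)*(1/(63 + x(13)) + J) = (24*(-1/11))*(1/(63 + 13) + 157) = -24*(1/76 + 157)/11 = -24/11*11933/76 = -71598/209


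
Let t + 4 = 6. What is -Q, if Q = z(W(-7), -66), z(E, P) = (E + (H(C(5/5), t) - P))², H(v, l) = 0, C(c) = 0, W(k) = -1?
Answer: -4225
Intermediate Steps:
t = 2 (t = -4 + 6 = 2)
z(E, P) = (E - P)² (z(E, P) = (E + (0 - P))² = (E - P)²)
Q = 4225 (Q = (-1 - 1*(-66))² = (-1 + 66)² = 65² = 4225)
-Q = -1*4225 = -4225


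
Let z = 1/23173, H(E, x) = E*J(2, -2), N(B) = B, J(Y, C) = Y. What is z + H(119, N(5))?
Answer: 5515175/23173 ≈ 238.00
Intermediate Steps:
H(E, x) = 2*E (H(E, x) = E*2 = 2*E)
z = 1/23173 ≈ 4.3154e-5
z + H(119, N(5)) = 1/23173 + 2*119 = 1/23173 + 238 = 5515175/23173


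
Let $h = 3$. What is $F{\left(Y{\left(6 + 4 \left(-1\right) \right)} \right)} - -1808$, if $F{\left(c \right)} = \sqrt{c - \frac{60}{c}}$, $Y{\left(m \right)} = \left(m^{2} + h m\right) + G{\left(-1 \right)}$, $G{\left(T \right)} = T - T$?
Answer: $1810$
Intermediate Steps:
$G{\left(T \right)} = 0$
$Y{\left(m \right)} = m^{2} + 3 m$ ($Y{\left(m \right)} = \left(m^{2} + 3 m\right) + 0 = m^{2} + 3 m$)
$F{\left(Y{\left(6 + 4 \left(-1\right) \right)} \right)} - -1808 = \sqrt{\left(6 + 4 \left(-1\right)\right) \left(3 + \left(6 + 4 \left(-1\right)\right)\right) - \frac{60}{\left(6 + 4 \left(-1\right)\right) \left(3 + \left(6 + 4 \left(-1\right)\right)\right)}} - -1808 = \sqrt{\left(6 - 4\right) \left(3 + \left(6 - 4\right)\right) - \frac{60}{\left(6 - 4\right) \left(3 + \left(6 - 4\right)\right)}} + 1808 = \sqrt{2 \left(3 + 2\right) - \frac{60}{2 \left(3 + 2\right)}} + 1808 = \sqrt{2 \cdot 5 - \frac{60}{2 \cdot 5}} + 1808 = \sqrt{10 - \frac{60}{10}} + 1808 = \sqrt{10 - 6} + 1808 = \sqrt{4} + 1808 = 2 + 1808 = 1810$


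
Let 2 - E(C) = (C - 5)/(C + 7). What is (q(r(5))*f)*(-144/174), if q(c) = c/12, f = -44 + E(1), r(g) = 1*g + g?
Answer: 830/29 ≈ 28.621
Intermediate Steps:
E(C) = 2 - (-5 + C)/(7 + C) (E(C) = 2 - (C - 5)/(C + 7) = 2 - (-5 + C)/(7 + C))
r(g) = 2*g (r(g) = g + g = 2*g)
f = -83/2 (f = -44 + (19 + 1)/(7 + 1) = -44 + 20/8 = -44 + (⅛)*20 = -44 + 5/2 = -83/2 ≈ -41.500)
q(c) = c/12 (q(c) = c*(1/12) = c/12)
(q(r(5))*f)*(-144/174) = (((2*5)/12)*(-83/2))*(-144/174) = (((1/12)*10)*(-83/2))*(-144*1/174) = ((⅚)*(-83/2))*(-24/29) = -415/12*(-24/29) = 830/29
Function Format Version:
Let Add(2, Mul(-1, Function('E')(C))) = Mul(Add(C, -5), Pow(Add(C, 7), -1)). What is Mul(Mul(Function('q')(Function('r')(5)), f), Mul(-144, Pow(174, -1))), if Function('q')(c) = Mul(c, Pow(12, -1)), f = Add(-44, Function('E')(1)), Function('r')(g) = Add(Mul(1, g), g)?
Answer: Rational(830, 29) ≈ 28.621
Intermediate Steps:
Function('E')(C) = Add(2, Mul(-1, Pow(Add(7, C), -1), Add(-5, C))) (Function('E')(C) = Add(2, Mul(-1, Mul(Add(C, -5), Pow(Add(C, 7), -1)))) = Add(2, Mul(-1, Mul(Add(-5, C), Pow(Add(7, C), -1)))) = Add(2, Mul(-1, Mul(Pow(Add(7, C), -1), Add(-5, C)))) = Add(2, Mul(-1, Pow(Add(7, C), -1), Add(-5, C))))
Function('r')(g) = Mul(2, g) (Function('r')(g) = Add(g, g) = Mul(2, g))
f = Rational(-83, 2) (f = Add(-44, Mul(Pow(Add(7, 1), -1), Add(19, 1))) = Add(-44, Mul(Pow(8, -1), 20)) = Add(-44, Mul(Rational(1, 8), 20)) = Add(-44, Rational(5, 2)) = Rational(-83, 2) ≈ -41.500)
Function('q')(c) = Mul(Rational(1, 12), c) (Function('q')(c) = Mul(c, Rational(1, 12)) = Mul(Rational(1, 12), c))
Mul(Mul(Function('q')(Function('r')(5)), f), Mul(-144, Pow(174, -1))) = Mul(Mul(Mul(Rational(1, 12), Mul(2, 5)), Rational(-83, 2)), Mul(-144, Pow(174, -1))) = Mul(Mul(Mul(Rational(1, 12), 10), Rational(-83, 2)), Mul(-144, Rational(1, 174))) = Mul(Mul(Rational(5, 6), Rational(-83, 2)), Rational(-24, 29)) = Mul(Rational(-415, 12), Rational(-24, 29)) = Rational(830, 29)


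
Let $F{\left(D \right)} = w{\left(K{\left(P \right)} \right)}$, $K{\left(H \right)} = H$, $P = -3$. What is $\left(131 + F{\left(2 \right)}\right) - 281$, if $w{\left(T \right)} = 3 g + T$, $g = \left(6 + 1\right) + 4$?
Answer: $-120$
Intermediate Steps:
$g = 11$ ($g = 7 + 4 = 11$)
$w{\left(T \right)} = 33 + T$ ($w{\left(T \right)} = 3 \cdot 11 + T = 33 + T$)
$F{\left(D \right)} = 30$ ($F{\left(D \right)} = 33 - 3 = 30$)
$\left(131 + F{\left(2 \right)}\right) - 281 = \left(131 + 30\right) - 281 = 161 - 281 = -120$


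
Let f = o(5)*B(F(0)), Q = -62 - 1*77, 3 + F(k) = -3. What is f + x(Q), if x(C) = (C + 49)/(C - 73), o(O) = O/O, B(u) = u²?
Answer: 3861/106 ≈ 36.424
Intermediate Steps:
F(k) = -6 (F(k) = -3 - 3 = -6)
Q = -139 (Q = -62 - 77 = -139)
o(O) = 1
x(C) = (49 + C)/(-73 + C)
f = 36 (f = 1*(-6)² = 1*36 = 36)
f + x(Q) = 36 + (49 - 139)/(-73 - 139) = 36 - 90/(-212) = 36 - 1/212*(-90) = 36 + 45/106 = 3861/106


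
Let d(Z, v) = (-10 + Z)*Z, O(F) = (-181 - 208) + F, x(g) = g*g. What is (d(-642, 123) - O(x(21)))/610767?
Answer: 418532/610767 ≈ 0.68526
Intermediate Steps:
x(g) = g**2
O(F) = -389 + F
d(Z, v) = Z*(-10 + Z)
(d(-642, 123) - O(x(21)))/610767 = (-642*(-10 - 642) - (-389 + 21**2))/610767 = (-642*(-652) - (-389 + 441))*(1/610767) = (418584 - 1*52)*(1/610767) = (418584 - 52)*(1/610767) = 418532*(1/610767) = 418532/610767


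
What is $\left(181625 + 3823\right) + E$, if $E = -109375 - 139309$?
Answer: $-63236$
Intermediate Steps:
$E = -248684$
$\left(181625 + 3823\right) + E = \left(181625 + 3823\right) - 248684 = 185448 - 248684 = -63236$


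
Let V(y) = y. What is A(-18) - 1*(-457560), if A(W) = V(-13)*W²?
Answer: 453348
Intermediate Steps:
A(W) = -13*W²
A(-18) - 1*(-457560) = -13*(-18)² - 1*(-457560) = -13*324 + 457560 = -4212 + 457560 = 453348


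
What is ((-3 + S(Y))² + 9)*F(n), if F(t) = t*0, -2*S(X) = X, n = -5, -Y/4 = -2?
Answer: 0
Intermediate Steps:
Y = 8 (Y = -4*(-2) = 8)
S(X) = -X/2
F(t) = 0
((-3 + S(Y))² + 9)*F(n) = ((-3 - ½*8)² + 9)*0 = ((-3 - 4)² + 9)*0 = ((-7)² + 9)*0 = (49 + 9)*0 = 58*0 = 0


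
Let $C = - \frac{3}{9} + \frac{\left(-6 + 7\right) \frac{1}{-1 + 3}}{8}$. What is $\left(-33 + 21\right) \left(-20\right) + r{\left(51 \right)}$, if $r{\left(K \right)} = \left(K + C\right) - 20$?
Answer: $\frac{12995}{48} \approx 270.73$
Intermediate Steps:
$C = - \frac{13}{48}$ ($C = \left(-3\right) \frac{1}{9} + 1 \cdot \frac{1}{2} \cdot \frac{1}{8} = - \frac{1}{3} + 1 \cdot \frac{1}{2} \cdot \frac{1}{8} = - \frac{1}{3} + \frac{1}{2} \cdot \frac{1}{8} = - \frac{1}{3} + \frac{1}{16} = - \frac{13}{48} \approx -0.27083$)
$r{\left(K \right)} = - \frac{973}{48} + K$ ($r{\left(K \right)} = \left(K - \frac{13}{48}\right) - 20 = \left(- \frac{13}{48} + K\right) - 20 = - \frac{973}{48} + K$)
$\left(-33 + 21\right) \left(-20\right) + r{\left(51 \right)} = \left(-33 + 21\right) \left(-20\right) + \left(- \frac{973}{48} + 51\right) = \left(-12\right) \left(-20\right) + \frac{1475}{48} = 240 + \frac{1475}{48} = \frac{12995}{48}$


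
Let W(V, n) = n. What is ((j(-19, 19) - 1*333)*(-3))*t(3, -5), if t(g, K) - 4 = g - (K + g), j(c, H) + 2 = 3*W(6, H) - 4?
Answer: 7614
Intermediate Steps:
j(c, H) = -6 + 3*H (j(c, H) = -2 + (3*H - 4) = -2 + (-4 + 3*H) = -6 + 3*H)
t(g, K) = 4 - K (t(g, K) = 4 + (g - (K + g)) = 4 + (g + (-K - g)) = 4 - K)
((j(-19, 19) - 1*333)*(-3))*t(3, -5) = (((-6 + 3*19) - 1*333)*(-3))*(4 - 1*(-5)) = (((-6 + 57) - 333)*(-3))*(4 + 5) = ((51 - 333)*(-3))*9 = -282*(-3)*9 = 846*9 = 7614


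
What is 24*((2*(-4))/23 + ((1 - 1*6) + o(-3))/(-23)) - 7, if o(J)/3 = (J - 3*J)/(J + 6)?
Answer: -377/23 ≈ -16.391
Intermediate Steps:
o(J) = -6*J/(6 + J) (o(J) = 3*((J - 3*J)/(J + 6)) = 3*((-2*J)/(6 + J)) = 3*(-2*J/(6 + J)) = -6*J/(6 + J))
24*((2*(-4))/23 + ((1 - 1*6) + o(-3))/(-23)) - 7 = 24*((2*(-4))/23 + ((1 - 1*6) - 6*(-3)/(6 - 3))/(-23)) - 7 = 24*(-8*1/23 + ((1 - 6) - 6*(-3)/3)*(-1/23)) - 7 = 24*(-8/23 + (-5 - 6*(-3)*1/3)*(-1/23)) - 7 = 24*(-8/23 + (-5 + 6)*(-1/23)) - 7 = 24*(-8/23 + 1*(-1/23)) - 7 = 24*(-8/23 - 1/23) - 7 = 24*(-9/23) - 7 = -216/23 - 7 = -377/23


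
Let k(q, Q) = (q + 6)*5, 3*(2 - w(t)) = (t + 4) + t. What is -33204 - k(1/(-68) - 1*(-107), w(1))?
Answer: -2296287/68 ≈ -33769.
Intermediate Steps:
w(t) = 2/3 - 2*t/3 (w(t) = 2 - ((t + 4) + t)/3 = 2 - ((4 + t) + t)/3 = 2 - (4 + 2*t)/3 = 2 + (-4/3 - 2*t/3) = 2/3 - 2*t/3)
k(q, Q) = 30 + 5*q (k(q, Q) = (6 + q)*5 = 30 + 5*q)
-33204 - k(1/(-68) - 1*(-107), w(1)) = -33204 - (30 + 5*(1/(-68) - 1*(-107))) = -33204 - (30 + 5*(-1/68 + 107)) = -33204 - (30 + 5*(7275/68)) = -33204 - (30 + 36375/68) = -33204 - 1*38415/68 = -33204 - 38415/68 = -2296287/68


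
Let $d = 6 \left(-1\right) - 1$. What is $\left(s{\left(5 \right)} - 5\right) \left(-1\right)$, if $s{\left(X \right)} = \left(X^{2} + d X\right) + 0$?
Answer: $15$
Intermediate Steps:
$d = -7$ ($d = -6 - 1 = -7$)
$s{\left(X \right)} = X^{2} - 7 X$ ($s{\left(X \right)} = \left(X^{2} - 7 X\right) + 0 = X^{2} - 7 X$)
$\left(s{\left(5 \right)} - 5\right) \left(-1\right) = \left(5 \left(-7 + 5\right) - 5\right) \left(-1\right) = \left(5 \left(-2\right) - 5\right) \left(-1\right) = \left(-10 - 5\right) \left(-1\right) = \left(-15\right) \left(-1\right) = 15$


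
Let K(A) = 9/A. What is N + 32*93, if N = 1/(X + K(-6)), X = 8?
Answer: 38690/13 ≈ 2976.2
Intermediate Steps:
N = 2/13 (N = 1/(8 + 9/(-6)) = 1/(8 + 9*(-1/6)) = 1/(8 - 3/2) = 1/(13/2) = 2/13 ≈ 0.15385)
N + 32*93 = 2/13 + 32*93 = 2/13 + 2976 = 38690/13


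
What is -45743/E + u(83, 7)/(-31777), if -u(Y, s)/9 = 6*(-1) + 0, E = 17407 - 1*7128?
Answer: -1454130377/326635783 ≈ -4.4518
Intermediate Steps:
E = 10279 (E = 17407 - 7128 = 10279)
u(Y, s) = 54 (u(Y, s) = -9*(6*(-1) + 0) = -9*(-6 + 0) = -9*(-6) = 54)
-45743/E + u(83, 7)/(-31777) = -45743/10279 + 54/(-31777) = -45743*1/10279 + 54*(-1/31777) = -45743/10279 - 54/31777 = -1454130377/326635783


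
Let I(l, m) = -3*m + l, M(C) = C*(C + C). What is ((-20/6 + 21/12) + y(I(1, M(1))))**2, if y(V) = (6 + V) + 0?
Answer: 49/144 ≈ 0.34028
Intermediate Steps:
M(C) = 2*C**2 (M(C) = C*(2*C) = 2*C**2)
I(l, m) = l - 3*m
y(V) = 6 + V
((-20/6 + 21/12) + y(I(1, M(1))))**2 = ((-20/6 + 21/12) + (6 + (1 - 6*1**2)))**2 = ((-20*1/6 + 21*(1/12)) + (6 + (1 - 6)))**2 = ((-10/3 + 7/4) + (6 + (1 - 3*2)))**2 = (-19/12 + (6 + (1 - 6)))**2 = (-19/12 + (6 - 5))**2 = (-19/12 + 1)**2 = (-7/12)**2 = 49/144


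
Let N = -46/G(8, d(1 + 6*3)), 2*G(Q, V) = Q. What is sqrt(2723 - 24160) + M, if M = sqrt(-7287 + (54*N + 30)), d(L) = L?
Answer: I*(sqrt(7878) + sqrt(21437)) ≈ 235.17*I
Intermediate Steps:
G(Q, V) = Q/2
N = -23/2 (N = -46/((1/2)*8) = -46/4 = -46*1/4 = -23/2 ≈ -11.500)
M = I*sqrt(7878) (M = sqrt(-7287 + (54*(-23/2) + 30)) = sqrt(-7287 + (-621 + 30)) = sqrt(-7287 - 591) = sqrt(-7878) = I*sqrt(7878) ≈ 88.758*I)
sqrt(2723 - 24160) + M = sqrt(2723 - 24160) + I*sqrt(7878) = sqrt(-21437) + I*sqrt(7878) = I*sqrt(21437) + I*sqrt(7878) = I*sqrt(7878) + I*sqrt(21437)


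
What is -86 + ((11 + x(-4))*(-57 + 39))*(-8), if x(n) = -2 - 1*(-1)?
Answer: 1354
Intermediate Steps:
x(n) = -1 (x(n) = -2 + 1 = -1)
-86 + ((11 + x(-4))*(-57 + 39))*(-8) = -86 + ((11 - 1)*(-57 + 39))*(-8) = -86 + (10*(-18))*(-8) = -86 - 180*(-8) = -86 + 1440 = 1354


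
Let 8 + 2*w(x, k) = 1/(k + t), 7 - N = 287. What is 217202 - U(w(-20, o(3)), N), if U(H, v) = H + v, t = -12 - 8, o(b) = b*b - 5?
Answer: 6959553/32 ≈ 2.1749e+5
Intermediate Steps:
o(b) = -5 + b**2 (o(b) = b**2 - 5 = -5 + b**2)
t = -20
N = -280 (N = 7 - 1*287 = 7 - 287 = -280)
w(x, k) = -4 + 1/(2*(-20 + k)) (w(x, k) = -4 + 1/(2*(k - 20)) = -4 + 1/(2*(-20 + k)))
217202 - U(w(-20, o(3)), N) = 217202 - ((161 - 8*(-5 + 3**2))/(2*(-20 + (-5 + 3**2))) - 280) = 217202 - ((161 - 8*(-5 + 9))/(2*(-20 + (-5 + 9))) - 280) = 217202 - ((161 - 8*4)/(2*(-20 + 4)) - 280) = 217202 - ((1/2)*(161 - 32)/(-16) - 280) = 217202 - ((1/2)*(-1/16)*129 - 280) = 217202 - (-129/32 - 280) = 217202 - 1*(-9089/32) = 217202 + 9089/32 = 6959553/32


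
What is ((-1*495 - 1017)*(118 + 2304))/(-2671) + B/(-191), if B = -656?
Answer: 701206400/510161 ≈ 1374.5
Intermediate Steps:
((-1*495 - 1017)*(118 + 2304))/(-2671) + B/(-191) = ((-1*495 - 1017)*(118 + 2304))/(-2671) - 656/(-191) = ((-495 - 1017)*2422)*(-1/2671) - 656*(-1/191) = -1512*2422*(-1/2671) + 656/191 = -3662064*(-1/2671) + 656/191 = 3662064/2671 + 656/191 = 701206400/510161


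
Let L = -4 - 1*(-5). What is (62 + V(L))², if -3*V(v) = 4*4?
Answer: 28900/9 ≈ 3211.1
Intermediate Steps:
L = 1 (L = -4 + 5 = 1)
V(v) = -16/3 (V(v) = -4*4/3 = -⅓*16 = -16/3)
(62 + V(L))² = (62 - 16/3)² = (170/3)² = 28900/9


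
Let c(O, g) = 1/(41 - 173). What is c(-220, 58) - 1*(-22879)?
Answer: 3020027/132 ≈ 22879.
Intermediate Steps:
c(O, g) = -1/132 (c(O, g) = 1/(-132) = -1/132)
c(-220, 58) - 1*(-22879) = -1/132 - 1*(-22879) = -1/132 + 22879 = 3020027/132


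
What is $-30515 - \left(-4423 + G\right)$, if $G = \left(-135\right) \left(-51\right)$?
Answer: $-32977$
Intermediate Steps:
$G = 6885$
$-30515 - \left(-4423 + G\right) = -30515 - \left(-4423 + 6885\right) = -30515 - 2462 = -32977$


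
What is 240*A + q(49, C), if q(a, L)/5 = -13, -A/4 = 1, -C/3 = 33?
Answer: -1025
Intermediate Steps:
C = -99 (C = -3*33 = -99)
A = -4 (A = -4*1 = -4)
q(a, L) = -65 (q(a, L) = 5*(-13) = -65)
240*A + q(49, C) = 240*(-4) - 65 = -960 - 65 = -1025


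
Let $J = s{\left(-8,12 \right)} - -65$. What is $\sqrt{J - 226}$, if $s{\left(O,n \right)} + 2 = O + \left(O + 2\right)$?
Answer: $i \sqrt{177} \approx 13.304 i$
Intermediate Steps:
$s{\left(O,n \right)} = 2 O$ ($s{\left(O,n \right)} = -2 + \left(O + \left(O + 2\right)\right) = -2 + \left(O + \left(2 + O\right)\right) = -2 + \left(2 + 2 O\right) = 2 O$)
$J = 49$ ($J = 2 \left(-8\right) - -65 = -16 + 65 = 49$)
$\sqrt{J - 226} = \sqrt{49 - 226} = \sqrt{-177} = i \sqrt{177}$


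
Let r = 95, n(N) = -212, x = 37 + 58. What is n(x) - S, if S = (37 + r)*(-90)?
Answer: 11668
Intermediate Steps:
x = 95
S = -11880 (S = (37 + 95)*(-90) = 132*(-90) = -11880)
n(x) - S = -212 - 1*(-11880) = -212 + 11880 = 11668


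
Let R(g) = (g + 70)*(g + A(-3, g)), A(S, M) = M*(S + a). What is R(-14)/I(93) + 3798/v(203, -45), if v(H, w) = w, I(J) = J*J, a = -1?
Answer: -1212706/14415 ≈ -84.128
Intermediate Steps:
I(J) = J²
A(S, M) = M*(-1 + S) (A(S, M) = M*(S - 1) = M*(-1 + S))
R(g) = -3*g*(70 + g) (R(g) = (g + 70)*(g + g*(-1 - 3)) = (70 + g)*(g + g*(-4)) = (70 + g)*(g - 4*g) = (70 + g)*(-3*g) = -3*g*(70 + g))
R(-14)/I(93) + 3798/v(203, -45) = (3*(-14)*(-70 - 1*(-14)))/(93²) + 3798/(-45) = (3*(-14)*(-70 + 14))/8649 + 3798*(-1/45) = (3*(-14)*(-56))*(1/8649) - 422/5 = 2352*(1/8649) - 422/5 = 784/2883 - 422/5 = -1212706/14415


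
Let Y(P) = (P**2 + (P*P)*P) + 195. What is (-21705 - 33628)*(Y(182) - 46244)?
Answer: -332863574119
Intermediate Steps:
Y(P) = 195 + P**2 + P**3 (Y(P) = (P**2 + P**2*P) + 195 = (P**2 + P**3) + 195 = 195 + P**2 + P**3)
(-21705 - 33628)*(Y(182) - 46244) = (-21705 - 33628)*((195 + 182**2 + 182**3) - 46244) = -55333*((195 + 33124 + 6028568) - 46244) = -55333*(6061887 - 46244) = -55333*6015643 = -332863574119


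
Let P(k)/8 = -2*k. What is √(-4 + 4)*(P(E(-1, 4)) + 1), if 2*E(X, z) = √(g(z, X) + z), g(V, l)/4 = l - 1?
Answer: 0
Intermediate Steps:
g(V, l) = -4 + 4*l (g(V, l) = 4*(l - 1) = 4*(-1 + l) = -4 + 4*l)
E(X, z) = √(-4 + z + 4*X)/2 (E(X, z) = √((-4 + 4*X) + z)/2 = √(-4 + z + 4*X)/2)
P(k) = -16*k (P(k) = 8*(-2*k) = -16*k)
√(-4 + 4)*(P(E(-1, 4)) + 1) = √(-4 + 4)*(-8*√(-4 + 4 + 4*(-1)) + 1) = √0*(-8*√(-4 + 4 - 4) + 1) = 0*(-8*√(-4) + 1) = 0*(-8*2*I + 1) = 0*(-16*I + 1) = 0*(1 - 16*I) = 0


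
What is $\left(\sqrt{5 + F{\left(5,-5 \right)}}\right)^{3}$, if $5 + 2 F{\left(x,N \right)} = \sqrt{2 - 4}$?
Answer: $\frac{\sqrt{2} \left(5 + i \sqrt{2}\right)^{\frac{3}{2}}}{4} \approx 3.8348 + 1.6826 i$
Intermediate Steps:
$F{\left(x,N \right)} = - \frac{5}{2} + \frac{i \sqrt{2}}{2}$ ($F{\left(x,N \right)} = - \frac{5}{2} + \frac{\sqrt{2 - 4}}{2} = - \frac{5}{2} + \frac{\sqrt{-2}}{2} = - \frac{5}{2} + \frac{i \sqrt{2}}{2}$)
$\left(\sqrt{5 + F{\left(5,-5 \right)}}\right)^{3} = \left(\sqrt{5 - \left(\frac{5}{2} - \frac{i \sqrt{2}}{2}\right)}\right)^{3} = \left(\sqrt{\frac{5}{2} + \frac{i \sqrt{2}}{2}}\right)^{3} = \left(\frac{5}{2} + \frac{i \sqrt{2}}{2}\right)^{\frac{3}{2}}$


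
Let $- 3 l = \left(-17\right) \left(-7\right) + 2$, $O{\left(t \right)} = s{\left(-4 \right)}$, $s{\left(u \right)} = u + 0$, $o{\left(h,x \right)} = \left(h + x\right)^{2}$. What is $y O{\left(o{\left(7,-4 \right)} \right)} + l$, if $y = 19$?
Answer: $- \frac{349}{3} \approx -116.33$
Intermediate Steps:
$s{\left(u \right)} = u$
$O{\left(t \right)} = -4$
$l = - \frac{121}{3}$ ($l = - \frac{\left(-17\right) \left(-7\right) + 2}{3} = - \frac{119 + 2}{3} = \left(- \frac{1}{3}\right) 121 = - \frac{121}{3} \approx -40.333$)
$y O{\left(o{\left(7,-4 \right)} \right)} + l = 19 \left(-4\right) - \frac{121}{3} = -76 - \frac{121}{3} = - \frac{349}{3}$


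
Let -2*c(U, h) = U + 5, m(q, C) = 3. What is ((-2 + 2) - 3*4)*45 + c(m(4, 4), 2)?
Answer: -544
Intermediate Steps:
c(U, h) = -5/2 - U/2 (c(U, h) = -(U + 5)/2 = -(5 + U)/2 = -5/2 - U/2)
((-2 + 2) - 3*4)*45 + c(m(4, 4), 2) = ((-2 + 2) - 3*4)*45 + (-5/2 - ½*3) = (0 - 12)*45 + (-5/2 - 3/2) = -12*45 - 4 = -540 - 4 = -544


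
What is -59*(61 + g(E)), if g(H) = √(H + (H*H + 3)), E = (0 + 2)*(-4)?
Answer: -3599 - 59*√59 ≈ -4052.2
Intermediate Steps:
E = -8 (E = 2*(-4) = -8)
g(H) = √(3 + H + H²) (g(H) = √(H + (H² + 3)) = √(H + (3 + H²)) = √(3 + H + H²))
-59*(61 + g(E)) = -59*(61 + √(3 - 8 + (-8)²)) = -59*(61 + √(3 - 8 + 64)) = -59*(61 + √59) = -3599 - 59*√59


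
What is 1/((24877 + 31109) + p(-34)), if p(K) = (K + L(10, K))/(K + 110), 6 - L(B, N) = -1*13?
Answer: 76/4254921 ≈ 1.7862e-5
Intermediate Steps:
L(B, N) = 19 (L(B, N) = 6 - (-1)*13 = 6 - 1*(-13) = 6 + 13 = 19)
p(K) = (19 + K)/(110 + K) (p(K) = (K + 19)/(K + 110) = (19 + K)/(110 + K))
1/((24877 + 31109) + p(-34)) = 1/((24877 + 31109) + (19 - 34)/(110 - 34)) = 1/(55986 - 15/76) = 1/(4254921/76) = 76/4254921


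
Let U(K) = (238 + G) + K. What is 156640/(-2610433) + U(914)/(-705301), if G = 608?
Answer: -115072710720/1841141005333 ≈ -0.062501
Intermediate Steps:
U(K) = 846 + K (U(K) = (238 + 608) + K = 846 + K)
156640/(-2610433) + U(914)/(-705301) = 156640/(-2610433) + (846 + 914)/(-705301) = 156640*(-1/2610433) + 1760*(-1/705301) = -156640/2610433 - 1760/705301 = -115072710720/1841141005333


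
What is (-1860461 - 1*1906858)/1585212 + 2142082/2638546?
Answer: -1090765064465/697109130292 ≈ -1.5647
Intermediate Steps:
(-1860461 - 1*1906858)/1585212 + 2142082/2638546 = (-1860461 - 1906858)*(1/1585212) + 2142082*(1/2638546) = -3767319*1/1585212 + 1071041/1319273 = -1255773/528404 + 1071041/1319273 = -1090765064465/697109130292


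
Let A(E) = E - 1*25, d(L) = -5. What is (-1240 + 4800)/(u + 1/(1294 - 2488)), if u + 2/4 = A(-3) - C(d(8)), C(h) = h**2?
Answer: -106266/1597 ≈ -66.541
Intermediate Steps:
A(E) = -25 + E (A(E) = E - 25 = -25 + E)
u = -107/2 (u = -1/2 + ((-25 - 3) - 1*(-5)**2) = -1/2 + (-28 - 1*25) = -1/2 + (-28 - 25) = -1/2 - 53 = -107/2 ≈ -53.500)
(-1240 + 4800)/(u + 1/(1294 - 2488)) = (-1240 + 4800)/(-107/2 + 1/(1294 - 2488)) = 3560/(-107/2 + 1/(-1194)) = 3560/(-107/2 - 1/1194) = 3560/(-31940/597) = 3560*(-597/31940) = -106266/1597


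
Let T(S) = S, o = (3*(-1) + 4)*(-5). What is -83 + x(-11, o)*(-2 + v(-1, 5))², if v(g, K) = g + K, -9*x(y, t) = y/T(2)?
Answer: -725/9 ≈ -80.556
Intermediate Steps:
o = -5 (o = (-3 + 4)*(-5) = 1*(-5) = -5)
x(y, t) = -y/18 (x(y, t) = -y/(9*2) = -y/18)
v(g, K) = K + g
-83 + x(-11, o)*(-2 + v(-1, 5))² = -83 + (-1/18*(-11))*(-2 + (5 - 1))² = -83 + 11*(-2 + 4)²/18 = -83 + (11/18)*2² = -83 + (11/18)*4 = -83 + 22/9 = -725/9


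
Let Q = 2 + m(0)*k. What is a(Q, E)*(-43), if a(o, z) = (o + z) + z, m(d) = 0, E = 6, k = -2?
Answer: -602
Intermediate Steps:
Q = 2 (Q = 2 + 0*(-2) = 2 + 0 = 2)
a(o, z) = o + 2*z
a(Q, E)*(-43) = (2 + 2*6)*(-43) = (2 + 12)*(-43) = 14*(-43) = -602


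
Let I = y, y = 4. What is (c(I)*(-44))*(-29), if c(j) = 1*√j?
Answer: 2552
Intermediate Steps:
I = 4
c(j) = √j
(c(I)*(-44))*(-29) = (√4*(-44))*(-29) = (2*(-44))*(-29) = -88*(-29) = 2552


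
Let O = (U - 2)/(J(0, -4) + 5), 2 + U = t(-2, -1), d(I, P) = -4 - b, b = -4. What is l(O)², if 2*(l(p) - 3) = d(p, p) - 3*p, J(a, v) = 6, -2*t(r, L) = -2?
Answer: 5625/484 ≈ 11.622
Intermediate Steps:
d(I, P) = 0 (d(I, P) = -4 - 1*(-4) = -4 + 4 = 0)
t(r, L) = 1 (t(r, L) = -½*(-2) = 1)
U = -1 (U = -2 + 1 = -1)
O = -3/11 (O = (-1 - 2)/(6 + 5) = -3/11 ≈ -0.27273)
l(p) = 3 - 3*p/2 (l(p) = 3 + (0 - 3*p)/2 = 3 + (-3*p)/2 = 3 - 3*p/2)
l(O)² = (3 - 3/2*(-3/11))² = (3 + 9/22)² = (75/22)² = 5625/484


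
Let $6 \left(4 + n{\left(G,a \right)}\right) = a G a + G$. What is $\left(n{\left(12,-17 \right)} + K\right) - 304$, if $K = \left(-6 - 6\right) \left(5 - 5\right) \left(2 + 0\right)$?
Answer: $272$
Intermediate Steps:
$K = 0$ ($K = - 12 \cdot 0 \cdot 2 = \left(-12\right) 0 = 0$)
$n{\left(G,a \right)} = -4 + \frac{G}{6} + \frac{G a^{2}}{6}$ ($n{\left(G,a \right)} = -4 + \frac{a G a + G}{6} = -4 + \frac{G a a + G}{6} = -4 + \frac{G a^{2} + G}{6} = -4 + \frac{G + G a^{2}}{6} = -4 + \left(\frac{G}{6} + \frac{G a^{2}}{6}\right) = -4 + \frac{G}{6} + \frac{G a^{2}}{6}$)
$\left(n{\left(12,-17 \right)} + K\right) - 304 = \left(\left(-4 + \frac{1}{6} \cdot 12 + \frac{1}{6} \cdot 12 \left(-17\right)^{2}\right) + 0\right) - 304 = \left(\left(-4 + 2 + \frac{1}{6} \cdot 12 \cdot 289\right) + 0\right) - 304 = \left(\left(-4 + 2 + 578\right) + 0\right) - 304 = \left(576 + 0\right) - 304 = 576 - 304 = 272$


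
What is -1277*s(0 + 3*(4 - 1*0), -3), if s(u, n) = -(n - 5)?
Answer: -10216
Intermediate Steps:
s(u, n) = 5 - n (s(u, n) = -(-5 + n) = 5 - n)
-1277*s(0 + 3*(4 - 1*0), -3) = -1277*(5 - 1*(-3)) = -1277*(5 + 3) = -1277*8 = -10216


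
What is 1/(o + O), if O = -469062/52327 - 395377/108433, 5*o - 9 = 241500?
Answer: 2579078905/124541630411654 ≈ 2.0709e-5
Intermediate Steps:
o = 241509/5 (o = 9/5 + (⅕)*241500 = 9/5 + 48300 = 241509/5 ≈ 48302.)
O = -6504608375/515815781 (O = -469062*1/52327 - 395377*1/108433 = -42642/4757 - 395377/108433 = -6504608375/515815781 ≈ -12.610)
1/(o + O) = 1/(241509/5 - 6504608375/515815781) = 1/(124541630411654/2579078905) = 2579078905/124541630411654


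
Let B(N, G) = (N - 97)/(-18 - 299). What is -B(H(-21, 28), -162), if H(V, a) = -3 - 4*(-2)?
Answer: -92/317 ≈ -0.29022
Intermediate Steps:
H(V, a) = 5 (H(V, a) = -3 + 8 = 5)
B(N, G) = 97/317 - N/317 (B(N, G) = (-97 + N)/(-317) = (-97 + N)*(-1/317) = 97/317 - N/317)
-B(H(-21, 28), -162) = -(97/317 - 1/317*5) = -(97/317 - 5/317) = -1*92/317 = -92/317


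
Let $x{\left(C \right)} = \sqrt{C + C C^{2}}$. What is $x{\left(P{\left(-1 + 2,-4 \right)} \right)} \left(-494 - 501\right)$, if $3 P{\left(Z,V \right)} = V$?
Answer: $- \frac{9950 i \sqrt{3}}{9} \approx - 1914.9 i$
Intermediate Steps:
$P{\left(Z,V \right)} = \frac{V}{3}$
$x{\left(C \right)} = \sqrt{C + C^{3}}$
$x{\left(P{\left(-1 + 2,-4 \right)} \right)} \left(-494 - 501\right) = \sqrt{\frac{1}{3} \left(-4\right) + \left(\frac{1}{3} \left(-4\right)\right)^{3}} \left(-494 - 501\right) = \sqrt{- \frac{4}{3} + \left(- \frac{4}{3}\right)^{3}} \left(-995\right) = \sqrt{- \frac{4}{3} - \frac{64}{27}} \left(-995\right) = \sqrt{- \frac{100}{27}} \left(-995\right) = \frac{10 i \sqrt{3}}{9} \left(-995\right) = - \frac{9950 i \sqrt{3}}{9}$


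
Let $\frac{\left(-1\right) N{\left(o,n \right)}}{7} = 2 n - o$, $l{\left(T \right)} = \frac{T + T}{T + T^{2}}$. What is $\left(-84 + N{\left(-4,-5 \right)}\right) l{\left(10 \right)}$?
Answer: $- \frac{84}{11} \approx -7.6364$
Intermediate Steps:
$l{\left(T \right)} = \frac{2 T}{T + T^{2}}$
$N{\left(o,n \right)} = - 14 n + 7 o$ ($N{\left(o,n \right)} = - 7 \left(2 n - o\right) = - 7 \left(- o + 2 n\right) = - 14 n + 7 o$)
$\left(-84 + N{\left(-4,-5 \right)}\right) l{\left(10 \right)} = \left(-84 + \left(\left(-14\right) \left(-5\right) + 7 \left(-4\right)\right)\right) \frac{2}{1 + 10} = \left(-84 + \left(70 - 28\right)\right) \frac{2}{11} = \left(-84 + 42\right) 2 \cdot \frac{1}{11} = \left(-42\right) \frac{2}{11} = - \frac{84}{11}$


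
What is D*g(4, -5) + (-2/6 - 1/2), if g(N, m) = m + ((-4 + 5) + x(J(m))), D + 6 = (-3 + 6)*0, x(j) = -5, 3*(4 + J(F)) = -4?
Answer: 319/6 ≈ 53.167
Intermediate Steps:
J(F) = -16/3 (J(F) = -4 + (⅓)*(-4) = -4 - 4/3 = -16/3)
D = -6 (D = -6 + (-3 + 6)*0 = -6 + 3*0 = -6 + 0 = -6)
g(N, m) = -4 + m (g(N, m) = m + ((-4 + 5) - 5) = m + (1 - 5) = m - 4 = -4 + m)
D*g(4, -5) + (-2/6 - 1/2) = -6*(-4 - 5) + (-2/6 - 1/2) = -6*(-9) + (-2*⅙ - 1*½) = 54 + (-⅓ - ½) = 54 - ⅚ = 319/6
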